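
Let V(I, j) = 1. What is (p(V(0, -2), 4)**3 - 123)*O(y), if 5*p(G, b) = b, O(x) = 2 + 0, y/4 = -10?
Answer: -30622/125 ≈ -244.98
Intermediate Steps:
y = -40 (y = 4*(-10) = -40)
O(x) = 2
p(G, b) = b/5
(p(V(0, -2), 4)**3 - 123)*O(y) = (((1/5)*4)**3 - 123)*2 = ((4/5)**3 - 123)*2 = (64/125 - 123)*2 = -15311/125*2 = -30622/125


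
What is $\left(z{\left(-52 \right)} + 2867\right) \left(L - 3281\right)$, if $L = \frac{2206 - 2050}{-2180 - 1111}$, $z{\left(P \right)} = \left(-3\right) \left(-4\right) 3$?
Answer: $- \frac{10448794027}{1097} \approx -9.5249 \cdot 10^{6}$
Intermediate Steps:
$z{\left(P \right)} = 36$ ($z{\left(P \right)} = 12 \cdot 3 = 36$)
$L = - \frac{52}{1097}$ ($L = \frac{156}{-3291} = 156 \left(- \frac{1}{3291}\right) = - \frac{52}{1097} \approx -0.047402$)
$\left(z{\left(-52 \right)} + 2867\right) \left(L - 3281\right) = \left(36 + 2867\right) \left(- \frac{52}{1097} - 3281\right) = 2903 \left(- \frac{3599309}{1097}\right) = - \frac{10448794027}{1097}$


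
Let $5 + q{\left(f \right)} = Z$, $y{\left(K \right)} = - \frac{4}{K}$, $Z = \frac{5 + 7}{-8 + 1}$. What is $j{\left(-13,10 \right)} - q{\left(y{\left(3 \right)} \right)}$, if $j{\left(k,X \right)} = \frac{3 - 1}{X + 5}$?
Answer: $\frac{719}{105} \approx 6.8476$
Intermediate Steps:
$j{\left(k,X \right)} = \frac{2}{5 + X}$
$Z = - \frac{12}{7}$ ($Z = \frac{12}{-7} = 12 \left(- \frac{1}{7}\right) = - \frac{12}{7} \approx -1.7143$)
$q{\left(f \right)} = - \frac{47}{7}$ ($q{\left(f \right)} = -5 - \frac{12}{7} = - \frac{47}{7}$)
$j{\left(-13,10 \right)} - q{\left(y{\left(3 \right)} \right)} = \frac{2}{5 + 10} - - \frac{47}{7} = \frac{2}{15} + \frac{47}{7} = \frac{719}{105}$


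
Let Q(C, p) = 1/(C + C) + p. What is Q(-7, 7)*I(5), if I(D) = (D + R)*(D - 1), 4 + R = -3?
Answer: -388/7 ≈ -55.429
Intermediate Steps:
R = -7 (R = -4 - 3 = -7)
Q(C, p) = p + 1/(2*C) (Q(C, p) = 1/(2*C) + p = p + 1/(2*C))
I(D) = (-1 + D)*(-7 + D) (I(D) = (D - 7)*(D - 1) = (-7 + D)*(-1 + D) = (-1 + D)*(-7 + D))
Q(-7, 7)*I(5) = (7 + (½)/(-7))*(7 + 5² - 8*5) = (7 + (½)*(-⅐))*(7 + 25 - 40) = (7 - 1/14)*(-8) = (97/14)*(-8) = -388/7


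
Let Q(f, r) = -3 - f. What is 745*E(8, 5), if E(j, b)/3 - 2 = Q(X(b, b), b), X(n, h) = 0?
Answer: -2235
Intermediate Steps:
E(j, b) = -3 (E(j, b) = 6 + 3*(-3 - 1*0) = 6 + 3*(-3 + 0) = 6 + 3*(-3) = 6 - 9 = -3)
745*E(8, 5) = 745*(-3) = -2235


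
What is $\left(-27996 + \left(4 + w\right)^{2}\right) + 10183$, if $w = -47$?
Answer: $-15964$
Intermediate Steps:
$\left(-27996 + \left(4 + w\right)^{2}\right) + 10183 = \left(-27996 + \left(4 - 47\right)^{2}\right) + 10183 = \left(-27996 + \left(-43\right)^{2}\right) + 10183 = \left(-27996 + 1849\right) + 10183 = -26147 + 10183 = -15964$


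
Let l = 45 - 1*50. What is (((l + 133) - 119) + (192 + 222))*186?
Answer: 78678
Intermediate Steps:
l = -5 (l = 45 - 50 = -5)
(((l + 133) - 119) + (192 + 222))*186 = (((-5 + 133) - 119) + (192 + 222))*186 = ((128 - 119) + 414)*186 = (9 + 414)*186 = 423*186 = 78678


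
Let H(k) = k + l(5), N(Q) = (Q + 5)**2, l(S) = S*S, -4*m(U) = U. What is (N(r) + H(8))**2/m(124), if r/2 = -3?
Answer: -1156/31 ≈ -37.290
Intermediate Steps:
m(U) = -U/4
r = -6 (r = 2*(-3) = -6)
l(S) = S**2
N(Q) = (5 + Q)**2
H(k) = 25 + k (H(k) = k + 5**2 = k + 25 = 25 + k)
(N(r) + H(8))**2/m(124) = ((5 - 6)**2 + (25 + 8))**2/((-1/4*124)) = ((-1)**2 + 33)**2/(-31) = (1 + 33)**2*(-1/31) = 34**2*(-1/31) = 1156*(-1/31) = -1156/31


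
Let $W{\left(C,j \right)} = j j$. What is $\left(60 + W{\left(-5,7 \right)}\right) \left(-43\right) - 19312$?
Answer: $-23999$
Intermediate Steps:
$W{\left(C,j \right)} = j^{2}$
$\left(60 + W{\left(-5,7 \right)}\right) \left(-43\right) - 19312 = \left(60 + 7^{2}\right) \left(-43\right) - 19312 = \left(60 + 49\right) \left(-43\right) - 19312 = 109 \left(-43\right) - 19312 = -4687 - 19312 = -23999$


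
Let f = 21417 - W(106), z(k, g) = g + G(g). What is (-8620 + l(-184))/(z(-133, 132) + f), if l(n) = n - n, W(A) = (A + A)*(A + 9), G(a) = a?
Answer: 8620/2699 ≈ 3.1938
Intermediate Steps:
z(k, g) = 2*g (z(k, g) = g + g = 2*g)
W(A) = 2*A*(9 + A) (W(A) = (2*A)*(9 + A) = 2*A*(9 + A))
l(n) = 0
f = -2963 (f = 21417 - 2*106*(9 + 106) = 21417 - 2*106*115 = 21417 - 1*24380 = 21417 - 24380 = -2963)
(-8620 + l(-184))/(z(-133, 132) + f) = (-8620 + 0)/(2*132 - 2963) = -8620/(264 - 2963) = -8620/(-2699) = -8620*(-1/2699) = 8620/2699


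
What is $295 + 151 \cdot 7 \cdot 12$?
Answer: $12979$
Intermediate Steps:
$295 + 151 \cdot 7 \cdot 12 = 295 + 151 \cdot 84 = 295 + 12684 = 12979$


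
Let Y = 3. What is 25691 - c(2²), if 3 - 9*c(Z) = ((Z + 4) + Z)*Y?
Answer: 77084/3 ≈ 25695.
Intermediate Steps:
c(Z) = -1 - 2*Z/3 (c(Z) = ⅓ - ((Z + 4) + Z)*3/9 = ⅓ - ((4 + Z) + Z)*3/9 = ⅓ - (4 + 2*Z)*3/9 = ⅓ - (12 + 6*Z)/9 = ⅓ + (-4/3 - 2*Z/3) = -1 - 2*Z/3)
25691 - c(2²) = 25691 - (-1 - ⅔*2²) = 25691 - (-1 - ⅔*4) = 25691 - (-1 - 8/3) = 25691 - 1*(-11/3) = 25691 + 11/3 = 77084/3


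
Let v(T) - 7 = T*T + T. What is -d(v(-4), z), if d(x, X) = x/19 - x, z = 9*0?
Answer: 18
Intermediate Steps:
v(T) = 7 + T + T² (v(T) = 7 + (T*T + T) = 7 + (T² + T) = 7 + (T + T²) = 7 + T + T²)
z = 0
d(x, X) = -18*x/19 (d(x, X) = x*(1/19) - x = x/19 - x = -18*x/19)
-d(v(-4), z) = -(-18)*(7 - 4 + (-4)²)/19 = -(-18)*(7 - 4 + 16)/19 = -(-18)*19/19 = -1*(-18) = 18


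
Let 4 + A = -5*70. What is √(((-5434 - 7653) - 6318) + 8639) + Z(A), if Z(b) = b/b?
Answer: 1 + I*√10766 ≈ 1.0 + 103.76*I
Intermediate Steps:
A = -354 (A = -4 - 5*70 = -4 - 350 = -354)
Z(b) = 1
√(((-5434 - 7653) - 6318) + 8639) + Z(A) = √(((-5434 - 7653) - 6318) + 8639) + 1 = √((-13087 - 6318) + 8639) + 1 = √(-19405 + 8639) + 1 = √(-10766) + 1 = I*√10766 + 1 = 1 + I*√10766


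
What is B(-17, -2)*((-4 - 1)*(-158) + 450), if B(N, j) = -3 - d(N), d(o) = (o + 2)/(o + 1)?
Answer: -9765/2 ≈ -4882.5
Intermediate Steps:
d(o) = (2 + o)/(1 + o)
B(N, j) = -3 - (2 + N)/(1 + N)
B(-17, -2)*((-4 - 1)*(-158) + 450) = ((-5 - 4*(-17))/(1 - 17))*((-4 - 1)*(-158) + 450) = ((-5 + 68)/(-16))*(-5*(-158) + 450) = (-1/16*63)*(790 + 450) = -63/16*1240 = -9765/2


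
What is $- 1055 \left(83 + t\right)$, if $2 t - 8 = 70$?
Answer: $-128710$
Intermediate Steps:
$t = 39$ ($t = 4 + \frac{1}{2} \cdot 70 = 4 + 35 = 39$)
$- 1055 \left(83 + t\right) = - 1055 \left(83 + 39\right) = \left(-1055\right) 122 = -128710$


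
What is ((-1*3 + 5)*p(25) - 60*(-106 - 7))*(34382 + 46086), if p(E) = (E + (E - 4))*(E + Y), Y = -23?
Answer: 560379152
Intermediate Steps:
p(E) = (-23 + E)*(-4 + 2*E) (p(E) = (E + (E - 4))*(E - 23) = (E + (-4 + E))*(-23 + E) = (-4 + 2*E)*(-23 + E) = (-23 + E)*(-4 + 2*E))
((-1*3 + 5)*p(25) - 60*(-106 - 7))*(34382 + 46086) = ((-1*3 + 5)*(92 - 50*25 + 2*25²) - 60*(-106 - 7))*(34382 + 46086) = ((-3 + 5)*(92 - 1250 + 2*625) - 60*(-113))*80468 = (2*(92 - 1250 + 1250) + 6780)*80468 = (2*92 + 6780)*80468 = (184 + 6780)*80468 = 6964*80468 = 560379152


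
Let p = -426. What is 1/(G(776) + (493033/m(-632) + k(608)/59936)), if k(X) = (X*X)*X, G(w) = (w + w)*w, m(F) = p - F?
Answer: 385838/467055082681 ≈ 8.2611e-7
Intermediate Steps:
m(F) = -426 - F
G(w) = 2*w**2 (G(w) = (2*w)*w = 2*w**2)
k(X) = X**3 (k(X) = X**2*X = X**3)
1/(G(776) + (493033/m(-632) + k(608)/59936)) = 1/(2*776**2 + (493033/(-426 - 1*(-632)) + 608**3/59936)) = 1/(2*602176 + (493033/(-426 + 632) + 224755712*(1/59936))) = 1/(1204352 + (493033/206 + 7023616/1873)) = 1/(1204352 + 2370315705/385838) = 1/(467055082681/385838) = 385838/467055082681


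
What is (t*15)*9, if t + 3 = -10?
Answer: -1755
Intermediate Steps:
t = -13 (t = -3 - 10 = -13)
(t*15)*9 = -13*15*9 = -195*9 = -1755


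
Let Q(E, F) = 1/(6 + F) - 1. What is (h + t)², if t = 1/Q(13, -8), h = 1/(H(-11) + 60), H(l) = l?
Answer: 9025/21609 ≈ 0.41765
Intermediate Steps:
Q(E, F) = -1 + 1/(6 + F) (Q(E, F) = 1/(6 + F) - 1 = -1 + 1/(6 + F))
h = 1/49 (h = 1/(-11 + 60) = 1/49 ≈ 0.020408)
t = -⅔ (t = 1/((-5 - 1*(-8))/(6 - 8)) = 1/((-5 + 8)/(-2)) = 1/(-½*3) = 1/(-3/2) = -⅔ ≈ -0.66667)
(h + t)² = (1/49 - ⅔)² = (-95/147)² = 9025/21609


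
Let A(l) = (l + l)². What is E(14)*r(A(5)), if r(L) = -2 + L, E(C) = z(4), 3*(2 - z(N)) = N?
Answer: 196/3 ≈ 65.333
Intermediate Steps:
z(N) = 2 - N/3
E(C) = ⅔ (E(C) = 2 - ⅓*4 = 2 - 4/3 = ⅔)
A(l) = 4*l² (A(l) = (2*l)² = 4*l²)
E(14)*r(A(5)) = 2*(-2 + 4*5²)/3 = 2*(-2 + 4*25)/3 = 2*(-2 + 100)/3 = (⅔)*98 = 196/3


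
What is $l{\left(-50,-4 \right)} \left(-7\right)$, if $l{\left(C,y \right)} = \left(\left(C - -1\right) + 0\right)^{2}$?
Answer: $-16807$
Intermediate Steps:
$l{\left(C,y \right)} = \left(1 + C\right)^{2}$ ($l{\left(C,y \right)} = \left(\left(C + 1\right) + 0\right)^{2} = \left(\left(1 + C\right) + 0\right)^{2} = \left(1 + C\right)^{2}$)
$l{\left(-50,-4 \right)} \left(-7\right) = \left(1 - 50\right)^{2} \left(-7\right) = \left(-49\right)^{2} \left(-7\right) = 2401 \left(-7\right) = -16807$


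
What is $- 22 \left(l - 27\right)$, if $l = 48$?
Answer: $-462$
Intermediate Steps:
$- 22 \left(l - 27\right) = - 22 \left(48 - 27\right) = \left(-22\right) 21 = -462$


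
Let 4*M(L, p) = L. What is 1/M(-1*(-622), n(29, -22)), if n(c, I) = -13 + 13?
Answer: 2/311 ≈ 0.0064309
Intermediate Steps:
n(c, I) = 0
M(L, p) = L/4
1/M(-1*(-622), n(29, -22)) = 1/((-1*(-622))/4) = 1/((¼)*622) = 1/(311/2) = 2/311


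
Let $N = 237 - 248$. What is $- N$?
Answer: $11$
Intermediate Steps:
$N = -11$
$- N = \left(-1\right) \left(-11\right) = 11$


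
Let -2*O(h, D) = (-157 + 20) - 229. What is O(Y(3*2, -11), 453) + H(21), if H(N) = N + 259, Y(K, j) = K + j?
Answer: 463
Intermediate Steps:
O(h, D) = 183 (O(h, D) = -((-157 + 20) - 229)/2 = -(-137 - 229)/2 = -½*(-366) = 183)
H(N) = 259 + N
O(Y(3*2, -11), 453) + H(21) = 183 + (259 + 21) = 183 + 280 = 463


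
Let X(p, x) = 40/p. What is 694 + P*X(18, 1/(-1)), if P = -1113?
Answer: -5338/3 ≈ -1779.3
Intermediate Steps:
694 + P*X(18, 1/(-1)) = 694 - 44520/18 = 694 - 1113*20/9 = 694 - 7420/3 = -5338/3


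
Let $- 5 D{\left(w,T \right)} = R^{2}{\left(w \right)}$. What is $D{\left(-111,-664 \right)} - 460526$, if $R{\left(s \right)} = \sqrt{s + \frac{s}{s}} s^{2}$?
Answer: $3339294376$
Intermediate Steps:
$R{\left(s \right)} = s^{2} \sqrt{1 + s}$ ($R{\left(s \right)} = \sqrt{s + 1} s^{2} = \sqrt{1 + s} s^{2} = s^{2} \sqrt{1 + s}$)
$D{\left(w,T \right)} = - \frac{w^{4} \left(1 + w\right)}{5}$ ($D{\left(w,T \right)} = - \frac{\left(w^{2} \sqrt{1 + w}\right)^{2}}{5} = - \frac{w^{4} \left(1 + w\right)}{5}$)
$D{\left(-111,-664 \right)} - 460526 = \frac{\left(-111\right)^{4} \left(-1 - -111\right)}{5} - 460526 = \frac{1}{5} \cdot 151807041 \left(-1 + 111\right) - 460526 = \frac{1}{5} \cdot 151807041 \cdot 110 - 460526 = 3339754902 - 460526 = 3339294376$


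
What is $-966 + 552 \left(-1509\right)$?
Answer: $-833934$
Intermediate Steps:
$-966 + 552 \left(-1509\right) = -966 - 832968 = -833934$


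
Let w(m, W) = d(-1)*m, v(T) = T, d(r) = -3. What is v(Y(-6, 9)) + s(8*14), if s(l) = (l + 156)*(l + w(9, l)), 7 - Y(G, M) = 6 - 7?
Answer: 22788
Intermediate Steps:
Y(G, M) = 8 (Y(G, M) = 7 - (6 - 7) = 7 - 1*(-1) = 7 + 1 = 8)
w(m, W) = -3*m
s(l) = (-27 + l)*(156 + l) (s(l) = (l + 156)*(l - 3*9) = (156 + l)*(l - 27) = (156 + l)*(-27 + l) = (-27 + l)*(156 + l))
v(Y(-6, 9)) + s(8*14) = 8 + (-4212 + (8*14)**2 + 129*(8*14)) = 8 + (-4212 + 112**2 + 129*112) = 8 + (-4212 + 12544 + 14448) = 8 + 22780 = 22788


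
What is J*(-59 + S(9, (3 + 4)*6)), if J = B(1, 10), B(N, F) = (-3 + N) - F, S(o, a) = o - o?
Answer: 708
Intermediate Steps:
S(o, a) = 0
B(N, F) = -3 + N - F
J = -12 (J = -3 + 1 - 1*10 = -3 + 1 - 10 = -12)
J*(-59 + S(9, (3 + 4)*6)) = -12*(-59 + 0) = -12*(-59) = 708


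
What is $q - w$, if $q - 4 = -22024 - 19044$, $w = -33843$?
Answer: $-7221$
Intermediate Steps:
$q = -41064$ ($q = 4 - 41068 = -41064$)
$q - w = -41064 - -33843 = -41064 + 33843 = -7221$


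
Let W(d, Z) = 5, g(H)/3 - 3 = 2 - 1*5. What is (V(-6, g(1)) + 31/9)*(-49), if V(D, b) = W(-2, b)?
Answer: -3724/9 ≈ -413.78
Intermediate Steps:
g(H) = 0 (g(H) = 9 + 3*(2 - 1*5) = 9 + 3*(2 - 5) = 9 + 3*(-3) = 9 - 9 = 0)
V(D, b) = 5
(V(-6, g(1)) + 31/9)*(-49) = (5 + 31/9)*(-49) = (76/9)*(-49) = -3724/9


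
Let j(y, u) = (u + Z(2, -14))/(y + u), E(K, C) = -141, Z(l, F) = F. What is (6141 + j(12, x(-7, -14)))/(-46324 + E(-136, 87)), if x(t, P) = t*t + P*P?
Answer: -1578468/11941505 ≈ -0.13218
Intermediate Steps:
x(t, P) = P² + t² (x(t, P) = t² + P² = P² + t²)
j(y, u) = (-14 + u)/(u + y) (j(y, u) = (u - 14)/(y + u) = (-14 + u)/(u + y))
(6141 + j(12, x(-7, -14)))/(-46324 + E(-136, 87)) = (6141 + (-14 + ((-14)² + (-7)²))/(((-14)² + (-7)²) + 12))/(-46324 - 141) = (6141 + (-14 + (196 + 49))/((196 + 49) + 12))/(-46465) = (6141 + (-14 + 245)/(245 + 12))*(-1/46465) = (6141 + 231/257)*(-1/46465) = (1578468/257)*(-1/46465) = -1578468/11941505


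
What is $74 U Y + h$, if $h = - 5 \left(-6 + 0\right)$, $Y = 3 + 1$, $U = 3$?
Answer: $918$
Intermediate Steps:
$Y = 4$
$h = 30$ ($h = \left(-5\right) \left(-6\right) = 30$)
$74 U Y + h = 74 \cdot 3 \cdot 4 + 30 = 74 \cdot 12 + 30 = 888 + 30 = 918$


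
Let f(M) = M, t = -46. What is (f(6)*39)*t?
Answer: -10764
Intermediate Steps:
(f(6)*39)*t = (6*39)*(-46) = 234*(-46) = -10764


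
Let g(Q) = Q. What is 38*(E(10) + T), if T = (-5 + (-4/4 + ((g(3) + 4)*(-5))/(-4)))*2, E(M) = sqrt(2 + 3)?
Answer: 209 + 38*sqrt(5) ≈ 293.97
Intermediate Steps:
E(M) = sqrt(5)
T = 11/2 (T = (-5 + (-4/4 + ((3 + 4)*(-5))/(-4)))*2 = (-5 + (-4*1/4 + (7*(-5))*(-1/4)))*2 = (-5 + (-1 - 35*(-1/4)))*2 = (-5 + (-1 + 35/4))*2 = (-5 + 31/4)*2 = (11/4)*2 = 11/2 ≈ 5.5000)
38*(E(10) + T) = 38*(sqrt(5) + 11/2) = 38*(11/2 + sqrt(5)) = 209 + 38*sqrt(5)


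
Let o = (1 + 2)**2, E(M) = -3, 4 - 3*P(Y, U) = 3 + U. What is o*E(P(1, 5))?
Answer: -27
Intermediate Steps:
P(Y, U) = 1/3 - U/3 (P(Y, U) = 4/3 - (3 + U)/3 = 4/3 + (-1 - U/3) = 1/3 - U/3)
o = 9 (o = 3**2 = 9)
o*E(P(1, 5)) = 9*(-3) = -27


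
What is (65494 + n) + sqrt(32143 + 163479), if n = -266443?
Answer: -200949 + sqrt(195622) ≈ -2.0051e+5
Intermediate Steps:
(65494 + n) + sqrt(32143 + 163479) = (65494 - 266443) + sqrt(32143 + 163479) = -200949 + sqrt(195622)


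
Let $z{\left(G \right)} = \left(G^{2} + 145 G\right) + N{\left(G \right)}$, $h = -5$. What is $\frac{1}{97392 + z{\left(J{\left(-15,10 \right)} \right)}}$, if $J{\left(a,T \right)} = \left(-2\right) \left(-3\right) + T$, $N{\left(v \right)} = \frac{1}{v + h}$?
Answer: $\frac{11}{1099649} \approx 1.0003 \cdot 10^{-5}$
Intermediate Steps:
$N{\left(v \right)} = \frac{1}{-5 + v}$ ($N{\left(v \right)} = \frac{1}{v - 5} = \frac{1}{-5 + v}$)
$J{\left(a,T \right)} = 6 + T$
$z{\left(G \right)} = G^{2} + \frac{1}{-5 + G} + 145 G$ ($z{\left(G \right)} = \left(G^{2} + 145 G\right) + \frac{1}{-5 + G} = G^{2} + \frac{1}{-5 + G} + 145 G$)
$\frac{1}{97392 + z{\left(J{\left(-15,10 \right)} \right)}} = \frac{1}{97392 + \frac{1 + \left(6 + 10\right) \left(-5 + \left(6 + 10\right)\right) \left(145 + \left(6 + 10\right)\right)}{-5 + \left(6 + 10\right)}} = \frac{1}{97392 + \frac{1 + 16 \left(-5 + 16\right) \left(145 + 16\right)}{-5 + 16}} = \frac{1}{97392 + \frac{1 + 16 \cdot 11 \cdot 161}{11}} = \frac{1}{97392 + \frac{1 + 28336}{11}} = \frac{1}{97392 + \frac{1}{11} \cdot 28337} = \frac{1}{97392 + \frac{28337}{11}} = \frac{1}{\frac{1099649}{11}} = \frac{11}{1099649}$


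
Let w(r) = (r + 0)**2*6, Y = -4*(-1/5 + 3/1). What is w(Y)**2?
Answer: 354041856/625 ≈ 5.6647e+5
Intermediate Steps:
Y = -56/5 (Y = -4*(-1*1/5 + 3*1) = -4*(-1/5 + 3) = -4*14/5 = -56/5 ≈ -11.200)
w(r) = 6*r**2 (w(r) = r**2*6 = 6*r**2)
w(Y)**2 = (6*(-56/5)**2)**2 = (6*(3136/25))**2 = (18816/25)**2 = 354041856/625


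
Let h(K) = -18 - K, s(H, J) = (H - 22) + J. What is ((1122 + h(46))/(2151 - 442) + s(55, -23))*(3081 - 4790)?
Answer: -18148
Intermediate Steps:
s(H, J) = -22 + H + J (s(H, J) = (-22 + H) + J = -22 + H + J)
((1122 + h(46))/(2151 - 442) + s(55, -23))*(3081 - 4790) = ((1122 + (-18 - 1*46))/(2151 - 442) + (-22 + 55 - 23))*(3081 - 4790) = ((1122 + (-18 - 46))/1709 + 10)*(-1709) = ((1122 - 64)*(1/1709) + 10)*(-1709) = (1058*(1/1709) + 10)*(-1709) = (1058/1709 + 10)*(-1709) = (18148/1709)*(-1709) = -18148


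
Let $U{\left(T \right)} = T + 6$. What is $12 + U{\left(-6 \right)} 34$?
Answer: $12$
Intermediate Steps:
$U{\left(T \right)} = 6 + T$
$12 + U{\left(-6 \right)} 34 = 12 + \left(6 - 6\right) 34 = 12 + 0 \cdot 34 = 12 + 0 = 12$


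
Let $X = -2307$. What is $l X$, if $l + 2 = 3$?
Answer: $-2307$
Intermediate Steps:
$l = 1$ ($l = -2 + 3 = 1$)
$l X = 1 \left(-2307\right) = -2307$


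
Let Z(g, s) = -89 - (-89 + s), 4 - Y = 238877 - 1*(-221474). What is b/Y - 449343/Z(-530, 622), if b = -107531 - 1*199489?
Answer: 69014889487/95445278 ≈ 723.08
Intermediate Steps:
b = -307020 (b = -107531 - 199489 = -307020)
Y = -460347 (Y = 4 - (238877 - 1*(-221474)) = 4 - (238877 + 221474) = 4 - 1*460351 = 4 - 460351 = -460347)
Z(g, s) = -s (Z(g, s) = -89 + (89 - s) = -s)
b/Y - 449343/Z(-530, 622) = -307020/(-460347) - 449343/((-1*622)) = -307020*(-1/460347) - 449343/(-622) = 102340/153449 - 449343*(-1/622) = 102340/153449 + 449343/622 = 69014889487/95445278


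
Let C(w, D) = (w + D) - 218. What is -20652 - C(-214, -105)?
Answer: -20115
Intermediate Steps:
C(w, D) = -218 + D + w (C(w, D) = (D + w) - 218 = -218 + D + w)
-20652 - C(-214, -105) = -20652 - (-218 - 105 - 214) = -20652 - 1*(-537) = -20652 + 537 = -20115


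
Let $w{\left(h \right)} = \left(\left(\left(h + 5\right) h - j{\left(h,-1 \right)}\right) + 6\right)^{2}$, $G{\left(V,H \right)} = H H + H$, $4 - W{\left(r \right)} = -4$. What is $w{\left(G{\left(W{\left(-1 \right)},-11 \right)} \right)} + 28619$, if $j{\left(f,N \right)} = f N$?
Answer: $162999375$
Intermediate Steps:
$W{\left(r \right)} = 8$ ($W{\left(r \right)} = 4 - -4 = 4 + 4 = 8$)
$j{\left(f,N \right)} = N f$
$G{\left(V,H \right)} = H + H^{2}$ ($G{\left(V,H \right)} = H^{2} + H = H + H^{2}$)
$w{\left(h \right)} = \left(6 + h + h \left(5 + h\right)\right)^{2}$ ($w{\left(h \right)} = \left(\left(\left(h + 5\right) h - - h\right) + 6\right)^{2} = \left(\left(\left(5 + h\right) h + h\right) + 6\right)^{2} = \left(\left(h \left(5 + h\right) + h\right) + 6\right)^{2} = \left(\left(h + h \left(5 + h\right)\right) + 6\right)^{2} = \left(6 + h + h \left(5 + h\right)\right)^{2}$)
$w{\left(G{\left(W{\left(-1 \right)},-11 \right)} \right)} + 28619 = \left(6 + \left(- 11 \left(1 - 11\right)\right)^{2} + 6 \left(- 11 \left(1 - 11\right)\right)\right)^{2} + 28619 = \left(6 + \left(\left(-11\right) \left(-10\right)\right)^{2} + 6 \left(\left(-11\right) \left(-10\right)\right)\right)^{2} + 28619 = \left(6 + 110^{2} + 6 \cdot 110\right)^{2} + 28619 = \left(6 + 12100 + 660\right)^{2} + 28619 = 12766^{2} + 28619 = 162970756 + 28619 = 162999375$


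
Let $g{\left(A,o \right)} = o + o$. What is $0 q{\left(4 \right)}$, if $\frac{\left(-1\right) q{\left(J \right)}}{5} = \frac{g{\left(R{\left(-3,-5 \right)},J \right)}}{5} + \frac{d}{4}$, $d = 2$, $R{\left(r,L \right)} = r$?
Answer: $0$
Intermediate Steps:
$g{\left(A,o \right)} = 2 o$
$q{\left(J \right)} = - \frac{5}{2} - 2 J$ ($q{\left(J \right)} = - 5 \left(\frac{2 J}{5} + \frac{2}{4}\right) = - 5 \left(2 J \frac{1}{5} + 2 \cdot \frac{1}{4}\right) = - 5 \left(\frac{2 J}{5} + \frac{1}{2}\right) = - 5 \left(\frac{1}{2} + \frac{2 J}{5}\right) = - \frac{5}{2} - 2 J$)
$0 q{\left(4 \right)} = 0 \left(- \frac{5}{2} - 8\right) = 0 \left(- \frac{21}{2}\right) = 0$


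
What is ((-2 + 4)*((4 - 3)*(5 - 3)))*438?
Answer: 1752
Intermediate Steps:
((-2 + 4)*((4 - 3)*(5 - 3)))*438 = (2*(1*2))*438 = (2*2)*438 = 4*438 = 1752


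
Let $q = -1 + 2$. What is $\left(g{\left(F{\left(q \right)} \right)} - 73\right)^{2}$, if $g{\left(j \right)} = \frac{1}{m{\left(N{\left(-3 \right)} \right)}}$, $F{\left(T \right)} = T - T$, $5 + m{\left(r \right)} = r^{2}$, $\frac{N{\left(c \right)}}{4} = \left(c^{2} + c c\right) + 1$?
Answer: $\frac{177478523524}{33304441} \approx 5329.0$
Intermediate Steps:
$q = 1$
$N{\left(c \right)} = 4 + 8 c^{2}$ ($N{\left(c \right)} = 4 \left(\left(c^{2} + c c\right) + 1\right) = 4 \left(\left(c^{2} + c^{2}\right) + 1\right) = 4 \left(2 c^{2} + 1\right) = 4 \left(1 + 2 c^{2}\right) = 4 + 8 c^{2}$)
$m{\left(r \right)} = -5 + r^{2}$
$F{\left(T \right)} = 0$
$g{\left(j \right)} = \frac{1}{5771}$ ($g{\left(j \right)} = \frac{1}{-5 + \left(4 + 8 \left(-3\right)^{2}\right)^{2}} = \frac{1}{-5 + \left(4 + 8 \cdot 9\right)^{2}} = \frac{1}{-5 + \left(4 + 72\right)^{2}} = \frac{1}{-5 + 76^{2}} = \frac{1}{-5 + 5776} = \frac{1}{5771}$)
$\left(g{\left(F{\left(q \right)} \right)} - 73\right)^{2} = \left(\frac{1}{5771} - 73\right)^{2} = \left(- \frac{421282}{5771}\right)^{2} = \frac{177478523524}{33304441}$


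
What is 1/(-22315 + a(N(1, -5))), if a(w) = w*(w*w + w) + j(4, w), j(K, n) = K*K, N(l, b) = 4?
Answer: -1/22219 ≈ -4.5007e-5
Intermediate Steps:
j(K, n) = K²
a(w) = 16 + w*(w + w²) (a(w) = w*(w*w + w) + 4² = w*(w² + w) + 16 = w*(w + w²) + 16 = 16 + w*(w + w²))
1/(-22315 + a(N(1, -5))) = 1/(-22315 + (16 + 4² + 4³)) = 1/(-22315 + (16 + 16 + 64)) = 1/(-22315 + 96) = 1/(-22219) = -1/22219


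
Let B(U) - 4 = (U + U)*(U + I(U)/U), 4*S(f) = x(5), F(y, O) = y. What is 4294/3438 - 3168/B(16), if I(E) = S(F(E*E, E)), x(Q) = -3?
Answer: -2894107/589617 ≈ -4.9085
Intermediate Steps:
S(f) = -¾ (S(f) = (¼)*(-3) = -¾)
I(E) = -¾
B(U) = 4 + 2*U*(U - 3/(4*U)) (B(U) = 4 + (U + U)*(U - 3/(4*U)) = 4 + (2*U)*(U - 3/(4*U)) = 4 + 2*U*(U - 3/(4*U)))
4294/3438 - 3168/B(16) = 4294/3438 - 3168/(5/2 + 2*16²) = 4294*(1/3438) - 3168/(5/2 + 2*256) = 2147/1719 - 3168/(5/2 + 512) = 2147/1719 - 3168/1029/2 = 2147/1719 - 3168*2/1029 = 2147/1719 - 2112/343 = -2894107/589617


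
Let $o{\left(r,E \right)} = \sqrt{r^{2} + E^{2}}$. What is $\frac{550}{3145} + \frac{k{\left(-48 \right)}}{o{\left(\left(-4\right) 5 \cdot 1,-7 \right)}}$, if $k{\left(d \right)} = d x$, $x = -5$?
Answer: $\frac{110}{629} + \frac{240 \sqrt{449}}{449} \approx 11.501$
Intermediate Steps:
$o{\left(r,E \right)} = \sqrt{E^{2} + r^{2}}$
$k{\left(d \right)} = - 5 d$ ($k{\left(d \right)} = d \left(-5\right) = - 5 d$)
$\frac{550}{3145} + \frac{k{\left(-48 \right)}}{o{\left(\left(-4\right) 5 \cdot 1,-7 \right)}} = \frac{550}{3145} + \frac{\left(-5\right) \left(-48\right)}{\sqrt{\left(-7\right)^{2} + \left(\left(-4\right) 5 \cdot 1\right)^{2}}} = 550 \cdot \frac{1}{3145} + \frac{240}{\sqrt{49 + \left(\left(-20\right) 1\right)^{2}}} = \frac{110}{629} + \frac{240}{\sqrt{49 + \left(-20\right)^{2}}} = \frac{110}{629} + \frac{240}{\sqrt{49 + 400}} = \frac{110}{629} + \frac{240}{\sqrt{449}} = \frac{110}{629} + 240 \frac{\sqrt{449}}{449} = \frac{110}{629} + \frac{240 \sqrt{449}}{449}$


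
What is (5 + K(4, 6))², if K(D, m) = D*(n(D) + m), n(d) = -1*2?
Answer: 441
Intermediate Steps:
n(d) = -2
K(D, m) = D*(-2 + m)
(5 + K(4, 6))² = (5 + 4*(-2 + 6))² = (5 + 4*4)² = (5 + 16)² = 21² = 441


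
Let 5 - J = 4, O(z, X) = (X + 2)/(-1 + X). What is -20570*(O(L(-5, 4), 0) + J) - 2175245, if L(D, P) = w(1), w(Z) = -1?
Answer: -2154675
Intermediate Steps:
L(D, P) = -1
O(z, X) = (2 + X)/(-1 + X)
J = 1 (J = 5 - 1*4 = 5 - 4 = 1)
-20570*(O(L(-5, 4), 0) + J) - 2175245 = -20570*((2 + 0)/(-1 + 0) + 1) - 2175245 = -20570*(2/(-1) + 1) - 2175245 = -20570*(-1*2 + 1) - 2175245 = -20570*(-2 + 1) - 2175245 = -20570*(-1) - 2175245 = 20570 - 2175245 = -2154675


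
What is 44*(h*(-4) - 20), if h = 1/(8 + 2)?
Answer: -4488/5 ≈ -897.60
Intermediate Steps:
h = ⅒ (h = 1/10 = ⅒ ≈ 0.10000)
44*(h*(-4) - 20) = 44*((⅒)*(-4) - 20) = 44*(-⅖ - 20) = 44*(-102/5) = -4488/5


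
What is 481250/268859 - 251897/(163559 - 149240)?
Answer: -60833756773/3849792021 ≈ -15.802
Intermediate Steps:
481250/268859 - 251897/(163559 - 149240) = 481250*(1/268859) - 251897/14319 = 481250/268859 - 251897*1/14319 = 481250/268859 - 251897/14319 = -60833756773/3849792021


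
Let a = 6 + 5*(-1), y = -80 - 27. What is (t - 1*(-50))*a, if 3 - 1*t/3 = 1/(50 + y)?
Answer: 1122/19 ≈ 59.053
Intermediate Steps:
y = -107
t = 172/19 (t = 9 - 3/(50 - 107) = 9 - 3/(-57) = 9 - 3*(-1/57) = 9 + 1/19 = 172/19 ≈ 9.0526)
a = 1 (a = 6 - 5 = 1)
(t - 1*(-50))*a = (172/19 - 1*(-50))*1 = (172/19 + 50)*1 = (1122/19)*1 = 1122/19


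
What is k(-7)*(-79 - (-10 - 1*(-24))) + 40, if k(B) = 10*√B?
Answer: 40 - 930*I*√7 ≈ 40.0 - 2460.5*I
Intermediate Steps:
k(-7)*(-79 - (-10 - 1*(-24))) + 40 = (10*√(-7))*(-79 - (-10 - 1*(-24))) + 40 = (10*(I*√7))*(-79 - (-10 + 24)) + 40 = (10*I*√7)*(-79 - 1*14) + 40 = (10*I*√7)*(-79 - 14) + 40 = (10*I*√7)*(-93) + 40 = -930*I*√7 + 40 = 40 - 930*I*√7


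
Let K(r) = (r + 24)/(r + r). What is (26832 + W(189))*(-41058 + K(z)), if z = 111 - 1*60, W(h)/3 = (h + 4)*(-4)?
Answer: -17111518326/17 ≈ -1.0066e+9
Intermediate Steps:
W(h) = -48 - 12*h (W(h) = 3*((h + 4)*(-4)) = 3*((4 + h)*(-4)) = 3*(-16 - 4*h) = -48 - 12*h)
z = 51 (z = 111 - 60 = 51)
K(r) = (24 + r)/(2*r) (K(r) = (24 + r)/((2*r)) = (24 + r)*(1/(2*r)) = (24 + r)/(2*r))
(26832 + W(189))*(-41058 + K(z)) = (26832 + (-48 - 12*189))*(-41058 + (½)*(24 + 51)/51) = (26832 + (-48 - 2268))*(-41058 + (½)*(1/51)*75) = (26832 - 2316)*(-41058 + 25/34) = 24516*(-1395947/34) = -17111518326/17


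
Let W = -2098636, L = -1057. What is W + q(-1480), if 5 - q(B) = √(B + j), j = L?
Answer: -2098631 - I*√2537 ≈ -2.0986e+6 - 50.369*I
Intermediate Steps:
j = -1057
q(B) = 5 - √(-1057 + B) (q(B) = 5 - √(B - 1057) = 5 - √(-1057 + B))
W + q(-1480) = -2098636 + (5 - √(-1057 - 1480)) = -2098636 + (5 - √(-2537)) = -2098636 + (5 - I*√2537) = -2098631 - I*√2537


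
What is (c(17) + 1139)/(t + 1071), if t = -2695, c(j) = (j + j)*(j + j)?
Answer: -2295/1624 ≈ -1.4132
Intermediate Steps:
c(j) = 4*j² (c(j) = (2*j)*(2*j) = 4*j²)
(c(17) + 1139)/(t + 1071) = (4*17² + 1139)/(-2695 + 1071) = (4*289 + 1139)/(-1624) = (1156 + 1139)*(-1/1624) = 2295*(-1/1624) = -2295/1624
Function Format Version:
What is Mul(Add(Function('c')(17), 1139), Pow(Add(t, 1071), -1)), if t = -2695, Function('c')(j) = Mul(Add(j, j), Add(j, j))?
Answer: Rational(-2295, 1624) ≈ -1.4132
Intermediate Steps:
Function('c')(j) = Mul(4, Pow(j, 2)) (Function('c')(j) = Mul(Mul(2, j), Mul(2, j)) = Mul(4, Pow(j, 2)))
Mul(Add(Function('c')(17), 1139), Pow(Add(t, 1071), -1)) = Mul(Add(Mul(4, Pow(17, 2)), 1139), Pow(Add(-2695, 1071), -1)) = Mul(Add(Mul(4, 289), 1139), Pow(-1624, -1)) = Mul(Add(1156, 1139), Rational(-1, 1624)) = Mul(2295, Rational(-1, 1624)) = Rational(-2295, 1624)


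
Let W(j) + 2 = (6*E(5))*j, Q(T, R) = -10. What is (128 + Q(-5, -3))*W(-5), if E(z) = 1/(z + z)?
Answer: -590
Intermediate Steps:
E(z) = 1/(2*z)
W(j) = -2 + 3*j/5 (W(j) = -2 + (6*((½)/5))*j = -2 + (6*((½)*(⅕)))*j = -2 + (6*(⅒))*j = -2 + 3*j/5)
(128 + Q(-5, -3))*W(-5) = (128 - 10)*(-2 + (⅗)*(-5)) = 118*(-2 - 3) = 118*(-5) = -590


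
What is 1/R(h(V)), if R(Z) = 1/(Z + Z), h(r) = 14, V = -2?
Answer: 28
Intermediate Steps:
R(Z) = 1/(2*Z)
1/R(h(V)) = 1/((½)/14) = 1/((½)*(1/14)) = 1/(1/28) = 28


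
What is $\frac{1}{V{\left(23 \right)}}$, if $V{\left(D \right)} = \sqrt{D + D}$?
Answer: $\frac{\sqrt{46}}{46} \approx 0.14744$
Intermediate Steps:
$V{\left(D \right)} = \sqrt{2} \sqrt{D}$ ($V{\left(D \right)} = \sqrt{2 D} = \sqrt{2} \sqrt{D}$)
$\frac{1}{V{\left(23 \right)}} = \frac{1}{\sqrt{2} \sqrt{23}} = \frac{1}{\sqrt{46}} = \frac{\sqrt{46}}{46}$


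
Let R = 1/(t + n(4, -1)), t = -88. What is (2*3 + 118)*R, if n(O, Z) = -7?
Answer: -124/95 ≈ -1.3053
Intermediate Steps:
R = -1/95 (R = 1/(-88 - 7) = 1/(-95) = -1/95 ≈ -0.010526)
(2*3 + 118)*R = (2*3 + 118)*(-1/95) = (6 + 118)*(-1/95) = 124*(-1/95) = -124/95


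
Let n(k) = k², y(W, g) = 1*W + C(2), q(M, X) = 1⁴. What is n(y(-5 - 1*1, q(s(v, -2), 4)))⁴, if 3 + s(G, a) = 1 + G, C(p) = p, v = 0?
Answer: 65536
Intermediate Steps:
s(G, a) = -2 + G (s(G, a) = -3 + (1 + G) = -2 + G)
q(M, X) = 1
y(W, g) = 2 + W (y(W, g) = 1*W + 2 = W + 2 = 2 + W)
n(y(-5 - 1*1, q(s(v, -2), 4)))⁴ = ((2 + (-5 - 1*1))²)⁴ = ((2 + (-5 - 1))²)⁴ = ((2 - 6)²)⁴ = ((-4)²)⁴ = 16⁴ = 65536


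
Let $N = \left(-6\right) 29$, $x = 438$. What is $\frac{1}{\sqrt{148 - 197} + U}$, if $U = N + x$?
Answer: $\frac{264}{69745} - \frac{7 i}{69745} \approx 0.0037852 - 0.00010037 i$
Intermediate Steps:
$N = -174$
$U = 264$ ($U = -174 + 438 = 264$)
$\frac{1}{\sqrt{148 - 197} + U} = \frac{1}{\sqrt{148 - 197} + 264} = \frac{1}{\sqrt{-49} + 264} = \frac{1}{7 i + 264} = \frac{1}{264 + 7 i} = \frac{264 - 7 i}{69745}$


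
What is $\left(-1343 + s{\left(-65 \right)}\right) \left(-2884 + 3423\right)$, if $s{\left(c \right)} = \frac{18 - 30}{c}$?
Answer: $- \frac{47045537}{65} \approx -7.2378 \cdot 10^{5}$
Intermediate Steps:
$s{\left(c \right)} = - \frac{12}{c}$
$\left(-1343 + s{\left(-65 \right)}\right) \left(-2884 + 3423\right) = \left(-1343 - \frac{12}{-65}\right) \left(-2884 + 3423\right) = \left(-1343 - - \frac{12}{65}\right) 539 = \left(-1343 + \frac{12}{65}\right) 539 = \left(- \frac{87283}{65}\right) 539 = - \frac{47045537}{65}$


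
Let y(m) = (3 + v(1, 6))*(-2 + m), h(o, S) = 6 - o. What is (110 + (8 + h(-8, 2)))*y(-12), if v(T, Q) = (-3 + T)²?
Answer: -12936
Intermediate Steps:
y(m) = -14 + 7*m (y(m) = (3 + (-3 + 1)²)*(-2 + m) = (3 + (-2)²)*(-2 + m) = (3 + 4)*(-2 + m) = 7*(-2 + m) = -14 + 7*m)
(110 + (8 + h(-8, 2)))*y(-12) = (110 + (8 + (6 - 1*(-8))))*(-14 + 7*(-12)) = (110 + (8 + (6 + 8)))*(-14 - 84) = (110 + (8 + 14))*(-98) = (110 + 22)*(-98) = 132*(-98) = -12936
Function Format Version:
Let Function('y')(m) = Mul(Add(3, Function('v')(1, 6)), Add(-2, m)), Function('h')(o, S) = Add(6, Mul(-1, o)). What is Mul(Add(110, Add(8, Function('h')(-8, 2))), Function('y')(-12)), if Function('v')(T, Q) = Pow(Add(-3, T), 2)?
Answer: -12936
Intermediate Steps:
Function('y')(m) = Add(-14, Mul(7, m)) (Function('y')(m) = Mul(Add(3, Pow(Add(-3, 1), 2)), Add(-2, m)) = Mul(Add(3, Pow(-2, 2)), Add(-2, m)) = Mul(Add(3, 4), Add(-2, m)) = Mul(7, Add(-2, m)) = Add(-14, Mul(7, m)))
Mul(Add(110, Add(8, Function('h')(-8, 2))), Function('y')(-12)) = Mul(Add(110, Add(8, Add(6, Mul(-1, -8)))), Add(-14, Mul(7, -12))) = Mul(Add(110, Add(8, Add(6, 8))), Add(-14, -84)) = Mul(Add(110, Add(8, 14)), -98) = Mul(Add(110, 22), -98) = Mul(132, -98) = -12936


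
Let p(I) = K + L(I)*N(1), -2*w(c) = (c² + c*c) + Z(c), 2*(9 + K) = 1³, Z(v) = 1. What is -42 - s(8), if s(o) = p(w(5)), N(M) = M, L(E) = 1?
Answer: -69/2 ≈ -34.500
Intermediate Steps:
K = -17/2 (K = -9 + (½)*1³ = -9 + (½)*1 = -9 + ½ = -17/2 ≈ -8.5000)
w(c) = -½ - c² (w(c) = -((c² + c*c) + 1)/2 = -((c² + c²) + 1)/2 = -(2*c² + 1)/2 = -(1 + 2*c²)/2 = -½ - c²)
p(I) = -15/2 (p(I) = -17/2 + 1*1 = -17/2 + 1 = -15/2)
s(o) = -15/2
-42 - s(8) = -42 - 1*(-15/2) = -42 + 15/2 = -69/2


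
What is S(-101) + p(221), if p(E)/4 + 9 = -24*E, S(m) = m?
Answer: -21353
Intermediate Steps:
p(E) = -36 - 96*E (p(E) = -36 + 4*(-24*E) = -36 - 96*E)
S(-101) + p(221) = -101 + (-36 - 96*221) = -101 + (-36 - 21216) = -101 - 21252 = -21353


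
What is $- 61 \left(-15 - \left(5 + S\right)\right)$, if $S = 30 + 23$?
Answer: $4453$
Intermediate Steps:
$S = 53$
$- 61 \left(-15 - \left(5 + S\right)\right) = - 61 \left(-15 - 58\right) = \left(-61\right) \left(-73\right) = 4453$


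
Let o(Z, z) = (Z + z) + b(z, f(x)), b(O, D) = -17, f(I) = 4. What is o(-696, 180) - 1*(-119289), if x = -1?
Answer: 118756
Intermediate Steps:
o(Z, z) = -17 + Z + z (o(Z, z) = (Z + z) - 17 = -17 + Z + z)
o(-696, 180) - 1*(-119289) = (-17 - 696 + 180) - 1*(-119289) = -533 + 119289 = 118756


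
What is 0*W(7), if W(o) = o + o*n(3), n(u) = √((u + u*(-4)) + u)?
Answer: 0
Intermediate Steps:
n(u) = √2*√(-u) (n(u) = √((u - 4*u) + u) = √(-3*u + u) = √(-2*u) = √2*√(-u))
W(o) = o + I*o*√6 (W(o) = o + o*(√2*√(-1*3)) = o + o*(√2*√(-3)) = o + o*(√2*(I*√3)) = o + o*(I*√6) = o + I*o*√6)
0*W(7) = 0*(7*(1 + I*√6)) = 0*(7 + 7*I*√6) = 0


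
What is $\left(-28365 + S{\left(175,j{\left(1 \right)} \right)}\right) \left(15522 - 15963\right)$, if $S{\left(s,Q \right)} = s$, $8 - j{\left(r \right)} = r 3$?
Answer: $12431790$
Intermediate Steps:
$j{\left(r \right)} = 8 - 3 r$ ($j{\left(r \right)} = 8 - r 3 = 8 - 3 r$)
$\left(-28365 + S{\left(175,j{\left(1 \right)} \right)}\right) \left(15522 - 15963\right) = \left(-28365 + 175\right) \left(15522 - 15963\right) = \left(-28190\right) \left(-441\right) = 12431790$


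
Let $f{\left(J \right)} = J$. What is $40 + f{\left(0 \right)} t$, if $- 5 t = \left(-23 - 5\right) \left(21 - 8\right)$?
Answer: $40$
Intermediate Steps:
$t = \frac{364}{5}$ ($t = - \frac{\left(-23 - 5\right) \left(21 - 8\right)}{5} = - \frac{\left(-28\right) 13}{5} = \left(- \frac{1}{5}\right) \left(-364\right) = \frac{364}{5} \approx 72.8$)
$40 + f{\left(0 \right)} t = 40 + 0 \cdot \frac{364}{5} = 40 + 0 = 40$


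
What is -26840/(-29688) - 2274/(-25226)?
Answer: 46536022/46806843 ≈ 0.99421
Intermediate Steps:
-26840/(-29688) - 2274/(-25226) = -26840*(-1/29688) - 2274*(-1/25226) = 3355/3711 + 1137/12613 = 46536022/46806843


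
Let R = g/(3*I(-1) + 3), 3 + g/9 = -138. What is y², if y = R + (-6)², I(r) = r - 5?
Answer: 363609/25 ≈ 14544.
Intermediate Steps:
I(r) = -5 + r
g = -1269 (g = -27 + 9*(-138) = -27 - 1242 = -1269)
R = 423/5 (R = -1269/(3*(-5 - 1) + 3) = -1269/(3*(-6) + 3) = -1269/(-18 + 3) = -1269/(-15) = -1269*(-1/15) = 423/5 ≈ 84.600)
y = 603/5 (y = 423/5 + (-6)² = 423/5 + 36 = 603/5 ≈ 120.60)
y² = (603/5)² = 363609/25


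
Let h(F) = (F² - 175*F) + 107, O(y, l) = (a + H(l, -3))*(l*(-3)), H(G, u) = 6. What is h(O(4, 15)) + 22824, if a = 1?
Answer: 177281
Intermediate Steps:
O(y, l) = -21*l (O(y, l) = (1 + 6)*(l*(-3)) = 7*(-3*l) = -21*l)
h(F) = 107 + F² - 175*F
h(O(4, 15)) + 22824 = (107 + (-21*15)² - (-3675)*15) + 22824 = (107 + (-315)² - 175*(-315)) + 22824 = (107 + 99225 + 55125) + 22824 = 154457 + 22824 = 177281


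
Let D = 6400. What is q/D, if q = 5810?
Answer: 581/640 ≈ 0.90781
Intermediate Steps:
q/D = 5810/6400 = 5810*(1/6400) = 581/640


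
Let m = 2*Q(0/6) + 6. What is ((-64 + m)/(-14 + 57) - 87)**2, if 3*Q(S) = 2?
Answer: 129800449/16641 ≈ 7800.0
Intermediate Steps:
Q(S) = 2/3 (Q(S) = (1/3)*2 = 2/3)
m = 22/3 (m = 2*(2/3) + 6 = 4/3 + 6 = 22/3 ≈ 7.3333)
((-64 + m)/(-14 + 57) - 87)**2 = ((-64 + 22/3)/(-14 + 57) - 87)**2 = (-170/3/43 - 87)**2 = (-170/3*1/43 - 87)**2 = (-170/129 - 87)**2 = (-11393/129)**2 = 129800449/16641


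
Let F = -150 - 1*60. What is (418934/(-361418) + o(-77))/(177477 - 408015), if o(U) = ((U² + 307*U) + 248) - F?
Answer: 1039267045/13886763814 ≈ 0.074839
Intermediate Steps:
F = -210 (F = -150 - 60 = -210)
o(U) = 458 + U² + 307*U (o(U) = ((U² + 307*U) + 248) - 1*(-210) = (248 + U² + 307*U) + 210 = 458 + U² + 307*U)
(418934/(-361418) + o(-77))/(177477 - 408015) = (418934/(-361418) + (458 + (-77)² + 307*(-77)))/(177477 - 408015) = (418934*(-1/361418) + (458 + 5929 - 23639))/(-230538) = (-209467/180709 - 17252)*(-1/230538) = -3117801135/180709*(-1/230538) = 1039267045/13886763814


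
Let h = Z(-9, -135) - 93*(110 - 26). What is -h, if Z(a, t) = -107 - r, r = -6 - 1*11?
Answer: 7902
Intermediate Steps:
r = -17 (r = -6 - 11 = -17)
Z(a, t) = -90 (Z(a, t) = -107 - 1*(-17) = -107 + 17 = -90)
h = -7902 (h = -90 - 93*(110 - 26) = -90 - 93*84 = -90 - 1*7812 = -90 - 7812 = -7902)
-h = -1*(-7902) = 7902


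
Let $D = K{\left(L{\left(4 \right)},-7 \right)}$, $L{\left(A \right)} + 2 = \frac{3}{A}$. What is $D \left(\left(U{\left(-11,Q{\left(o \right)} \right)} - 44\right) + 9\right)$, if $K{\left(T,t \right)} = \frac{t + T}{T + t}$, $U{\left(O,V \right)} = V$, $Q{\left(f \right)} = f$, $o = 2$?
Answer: $-33$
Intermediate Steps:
$L{\left(A \right)} = -2 + \frac{3}{A}$
$K{\left(T,t \right)} = 1$ ($K{\left(T,t \right)} = \frac{T + t}{T + t} = 1$)
$D = 1$
$D \left(\left(U{\left(-11,Q{\left(o \right)} \right)} - 44\right) + 9\right) = 1 \left(\left(2 - 44\right) + 9\right) = 1 \left(-42 + 9\right) = 1 \left(-33\right) = -33$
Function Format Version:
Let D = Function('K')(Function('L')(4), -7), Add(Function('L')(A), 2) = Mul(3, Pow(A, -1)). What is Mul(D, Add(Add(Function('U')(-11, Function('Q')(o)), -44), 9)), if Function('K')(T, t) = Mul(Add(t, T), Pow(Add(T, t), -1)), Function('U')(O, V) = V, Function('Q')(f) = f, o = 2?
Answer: -33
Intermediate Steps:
Function('L')(A) = Add(-2, Mul(3, Pow(A, -1)))
Function('K')(T, t) = 1 (Function('K')(T, t) = Mul(Add(T, t), Pow(Add(T, t), -1)) = 1)
D = 1
Mul(D, Add(Add(Function('U')(-11, Function('Q')(o)), -44), 9)) = Mul(1, Add(Add(2, -44), 9)) = Mul(1, Add(-42, 9)) = Mul(1, -33) = -33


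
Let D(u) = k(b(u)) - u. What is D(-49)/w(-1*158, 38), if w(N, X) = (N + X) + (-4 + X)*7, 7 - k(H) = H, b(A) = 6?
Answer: 25/59 ≈ 0.42373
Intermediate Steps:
k(H) = 7 - H
w(N, X) = -28 + N + 8*X (w(N, X) = (N + X) + (-28 + 7*X) = -28 + N + 8*X)
D(u) = 1 - u (D(u) = (7 - 1*6) - u = (7 - 6) - u = 1 - u)
D(-49)/w(-1*158, 38) = (1 - 1*(-49))/(-28 - 1*158 + 8*38) = (1 + 49)/(-28 - 158 + 304) = 50/118 = 50*(1/118) = 25/59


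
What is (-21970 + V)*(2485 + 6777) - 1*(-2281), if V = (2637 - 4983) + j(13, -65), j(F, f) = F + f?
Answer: -225694135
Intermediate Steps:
V = -2398 (V = (2637 - 4983) + (13 - 65) = -2346 - 52 = -2398)
(-21970 + V)*(2485 + 6777) - 1*(-2281) = (-21970 - 2398)*(2485 + 6777) - 1*(-2281) = -24368*9262 + 2281 = -225696416 + 2281 = -225694135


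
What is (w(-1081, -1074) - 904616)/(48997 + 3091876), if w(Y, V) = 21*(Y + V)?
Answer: -949871/3140873 ≈ -0.30242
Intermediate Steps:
w(Y, V) = 21*V + 21*Y (w(Y, V) = 21*(V + Y) = 21*V + 21*Y)
(w(-1081, -1074) - 904616)/(48997 + 3091876) = ((21*(-1074) + 21*(-1081)) - 904616)/(48997 + 3091876) = ((-22554 - 22701) - 904616)/3140873 = (-45255 - 904616)*(1/3140873) = -949871*1/3140873 = -949871/3140873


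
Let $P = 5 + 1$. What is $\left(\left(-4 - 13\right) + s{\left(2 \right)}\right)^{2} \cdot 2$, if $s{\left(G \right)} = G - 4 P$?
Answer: $3042$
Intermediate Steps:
$P = 6$
$s{\left(G \right)} = -24 + G$ ($s{\left(G \right)} = G - 24 = -24 + G$)
$\left(\left(-4 - 13\right) + s{\left(2 \right)}\right)^{2} \cdot 2 = \left(\left(-4 - 13\right) + \left(-24 + 2\right)\right)^{2} \cdot 2 = \left(-17 - 22\right)^{2} \cdot 2 = \left(-39\right)^{2} \cdot 2 = 1521 \cdot 2 = 3042$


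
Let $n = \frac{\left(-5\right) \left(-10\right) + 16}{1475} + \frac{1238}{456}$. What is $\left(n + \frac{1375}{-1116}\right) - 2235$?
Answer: $- \frac{34926930043}{15637950} \approx -2233.5$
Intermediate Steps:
$n = \frac{928073}{336300}$ ($n = \left(50 + 16\right) \frac{1}{1475} + 1238 \cdot \frac{1}{456} = 66 \cdot \frac{1}{1475} + \frac{619}{228} = \frac{66}{1475} + \frac{619}{228} = \frac{928073}{336300} \approx 2.7597$)
$\left(n + \frac{1375}{-1116}\right) - 2235 = \left(\frac{928073}{336300} + \frac{1375}{-1116}\right) - 2235 = \left(\frac{928073}{336300} + 1375 \left(- \frac{1}{1116}\right)\right) - 2235 = \left(\frac{928073}{336300} - \frac{1375}{1116}\right) - 2235 = \frac{23888207}{15637950} - 2235 = - \frac{34926930043}{15637950}$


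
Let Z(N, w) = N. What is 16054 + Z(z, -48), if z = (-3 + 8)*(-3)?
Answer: 16039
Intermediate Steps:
z = -15 (z = 5*(-3) = -15)
16054 + Z(z, -48) = 16054 - 15 = 16039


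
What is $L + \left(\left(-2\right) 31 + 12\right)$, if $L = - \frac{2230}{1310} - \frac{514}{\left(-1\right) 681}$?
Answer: $- \frac{4545079}{89211} \approx -50.948$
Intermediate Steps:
$L = - \frac{84529}{89211}$ ($L = \left(-2230\right) \frac{1}{1310} - \frac{514}{-681} = - \frac{223}{131} - - \frac{514}{681} = - \frac{223}{131} + \frac{514}{681} = - \frac{84529}{89211} \approx -0.94752$)
$L + \left(\left(-2\right) 31 + 12\right) = - \frac{84529}{89211} + \left(\left(-2\right) 31 + 12\right) = - \frac{84529}{89211} + \left(-62 + 12\right) = - \frac{84529}{89211} - 50 = - \frac{4545079}{89211}$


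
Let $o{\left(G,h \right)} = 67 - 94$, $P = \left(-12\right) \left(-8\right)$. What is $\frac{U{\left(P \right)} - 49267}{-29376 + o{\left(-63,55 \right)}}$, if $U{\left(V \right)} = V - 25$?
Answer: $\frac{49196}{29403} \approx 1.6732$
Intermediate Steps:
$P = 96$
$o{\left(G,h \right)} = -27$ ($o{\left(G,h \right)} = 67 - 94 = -27$)
$U{\left(V \right)} = -25 + V$ ($U{\left(V \right)} = V - 25 = -25 + V$)
$\frac{U{\left(P \right)} - 49267}{-29376 + o{\left(-63,55 \right)}} = \frac{\left(-25 + 96\right) - 49267}{-29376 - 27} = \frac{71 - 49267}{-29403} = \left(-49196\right) \left(- \frac{1}{29403}\right) = \frac{49196}{29403}$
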